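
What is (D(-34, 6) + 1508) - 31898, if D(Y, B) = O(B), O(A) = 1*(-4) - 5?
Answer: -30399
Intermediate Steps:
O(A) = -9 (O(A) = -4 - 5 = -9)
D(Y, B) = -9
(D(-34, 6) + 1508) - 31898 = (-9 + 1508) - 31898 = 1499 - 31898 = -30399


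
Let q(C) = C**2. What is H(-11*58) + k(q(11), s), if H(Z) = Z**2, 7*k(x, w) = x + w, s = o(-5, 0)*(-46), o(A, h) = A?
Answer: 2849659/7 ≈ 4.0709e+5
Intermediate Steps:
s = 230 (s = -5*(-46) = 230)
k(x, w) = w/7 + x/7 (k(x, w) = (x + w)/7 = (w + x)/7 = w/7 + x/7)
H(-11*58) + k(q(11), s) = (-11*58)**2 + ((1/7)*230 + (1/7)*11**2) = (-638)**2 + (230/7 + (1/7)*121) = 407044 + (230/7 + 121/7) = 407044 + 351/7 = 2849659/7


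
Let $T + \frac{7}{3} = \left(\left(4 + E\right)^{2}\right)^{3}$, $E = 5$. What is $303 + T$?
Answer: $\frac{1595225}{3} \approx 5.3174 \cdot 10^{5}$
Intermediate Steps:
$T = \frac{1594316}{3}$ ($T = - \frac{7}{3} + \left(\left(4 + 5\right)^{2}\right)^{3} = - \frac{7}{3} + \left(9^{2}\right)^{3} = - \frac{7}{3} + 81^{3} = - \frac{7}{3} + 531441 = \frac{1594316}{3} \approx 5.3144 \cdot 10^{5}$)
$303 + T = 303 + \frac{1594316}{3} = \frac{1595225}{3}$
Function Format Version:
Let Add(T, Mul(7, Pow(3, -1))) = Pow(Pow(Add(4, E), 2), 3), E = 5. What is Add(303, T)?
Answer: Rational(1595225, 3) ≈ 5.3174e+5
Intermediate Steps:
T = Rational(1594316, 3) (T = Add(Rational(-7, 3), Pow(Pow(Add(4, 5), 2), 3)) = Add(Rational(-7, 3), Pow(Pow(9, 2), 3)) = Add(Rational(-7, 3), Pow(81, 3)) = Add(Rational(-7, 3), 531441) = Rational(1594316, 3) ≈ 5.3144e+5)
Add(303, T) = Add(303, Rational(1594316, 3)) = Rational(1595225, 3)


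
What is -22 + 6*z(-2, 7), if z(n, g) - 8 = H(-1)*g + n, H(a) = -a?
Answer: 56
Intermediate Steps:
z(n, g) = 8 + g + n (z(n, g) = 8 + ((-1*(-1))*g + n) = 8 + (1*g + n) = 8 + (g + n) = 8 + g + n)
-22 + 6*z(-2, 7) = -22 + 6*(8 + 7 - 2) = -22 + 6*13 = -22 + 78 = 56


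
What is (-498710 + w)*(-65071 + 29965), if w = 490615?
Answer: 284183070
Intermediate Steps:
(-498710 + w)*(-65071 + 29965) = (-498710 + 490615)*(-65071 + 29965) = -8095*(-35106) = 284183070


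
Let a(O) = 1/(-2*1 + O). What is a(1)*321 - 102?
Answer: -423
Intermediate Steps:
a(O) = 1/(-2 + O)
a(1)*321 - 102 = 321/(-2 + 1) - 102 = 321/(-1) - 102 = -1*321 - 102 = -321 - 102 = -423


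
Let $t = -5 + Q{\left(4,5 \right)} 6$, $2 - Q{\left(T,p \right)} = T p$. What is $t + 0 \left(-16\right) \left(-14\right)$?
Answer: $-113$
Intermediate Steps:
$Q{\left(T,p \right)} = 2 - T p$
$t = -113$ ($t = -5 + \left(2 - 4 \cdot 5\right) 6 = -5 + \left(2 - 20\right) 6 = -5 - 108 = -113$)
$t + 0 \left(-16\right) \left(-14\right) = -113 + 0 \left(-16\right) \left(-14\right) = -113 + 0 \left(-14\right) = -113 + 0 = -113$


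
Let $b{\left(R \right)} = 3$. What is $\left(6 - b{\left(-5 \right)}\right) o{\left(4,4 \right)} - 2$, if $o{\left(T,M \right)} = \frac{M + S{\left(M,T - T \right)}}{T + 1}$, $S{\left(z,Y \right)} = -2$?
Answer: $- \frac{4}{5} \approx -0.8$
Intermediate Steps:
$o{\left(T,M \right)} = \frac{-2 + M}{1 + T}$ ($o{\left(T,M \right)} = \frac{M - 2}{T + 1} = \frac{-2 + M}{1 + T}$)
$\left(6 - b{\left(-5 \right)}\right) o{\left(4,4 \right)} - 2 = \left(6 - 3\right) \frac{-2 + 4}{1 + 4} - 2 = \left(6 - 3\right) \frac{1}{5} \cdot 2 - 2 = 3 \cdot \frac{1}{5} \cdot 2 - 2 = 3 \cdot \frac{2}{5} - 2 = \frac{6}{5} - 2 = - \frac{4}{5}$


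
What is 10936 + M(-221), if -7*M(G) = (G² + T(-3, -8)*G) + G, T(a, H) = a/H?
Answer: 32017/8 ≈ 4002.1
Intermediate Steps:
M(G) = -11*G/56 - G²/7 (M(G) = -((G² + (-3/(-8))*G) + G)/7 = -((G² + (-3*(-⅛))*G) + G)/7 = -((G² + 3*G/8) + G)/7 = -(G² + 11*G/8)/7 = -11*G/56 - G²/7)
10936 + M(-221) = 10936 - 1/56*(-221)*(11 + 8*(-221)) = 10936 - 1/56*(-221)*(11 - 1768) = 10936 - 1/56*(-221)*(-1757) = 10936 - 55471/8 = 32017/8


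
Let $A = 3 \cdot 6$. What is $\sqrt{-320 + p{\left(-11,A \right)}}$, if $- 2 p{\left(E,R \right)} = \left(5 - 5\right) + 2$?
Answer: $i \sqrt{321} \approx 17.916 i$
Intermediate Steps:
$A = 18$
$p{\left(E,R \right)} = -1$ ($p{\left(E,R \right)} = - \frac{\left(5 - 5\right) + 2}{2} = - \frac{0 + 2}{2} = \left(- \frac{1}{2}\right) 2 = -1$)
$\sqrt{-320 + p{\left(-11,A \right)}} = \sqrt{-320 - 1} = \sqrt{-321} = i \sqrt{321}$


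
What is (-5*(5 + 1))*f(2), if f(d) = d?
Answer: -60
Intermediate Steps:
(-5*(5 + 1))*f(2) = -5*(5 + 1)*2 = -5*6*2 = -30*2 = -60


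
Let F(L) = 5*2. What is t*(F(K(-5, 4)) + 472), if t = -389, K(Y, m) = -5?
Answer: -187498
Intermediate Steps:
F(L) = 10
t*(F(K(-5, 4)) + 472) = -389*(10 + 472) = -389*482 = -187498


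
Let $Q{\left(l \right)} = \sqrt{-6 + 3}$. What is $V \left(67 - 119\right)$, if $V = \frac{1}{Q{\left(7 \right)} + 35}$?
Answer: $- \frac{455}{307} + \frac{13 i \sqrt{3}}{307} \approx -1.4821 + 0.073344 i$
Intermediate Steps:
$Q{\left(l \right)} = i \sqrt{3}$ ($Q{\left(l \right)} = \sqrt{-3} = i \sqrt{3}$)
$V = \frac{1}{35 + i \sqrt{3}}$ ($V = \frac{1}{i \sqrt{3} + 35} = \frac{1}{35 + i \sqrt{3}} \approx 0.028502 - 0.0014105 i$)
$V \left(67 - 119\right) = \left(\frac{35}{1228} - \frac{i \sqrt{3}}{1228}\right) \left(67 - 119\right) = \left(\frac{35}{1228} - \frac{i \sqrt{3}}{1228}\right) \left(-52\right) = - \frac{455}{307} + \frac{13 i \sqrt{3}}{307}$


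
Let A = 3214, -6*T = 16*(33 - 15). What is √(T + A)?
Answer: √3166 ≈ 56.267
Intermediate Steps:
T = -48 (T = -8*(33 - 15)/3 = -8*18/3 = -⅙*288 = -48)
√(T + A) = √(-48 + 3214) = √3166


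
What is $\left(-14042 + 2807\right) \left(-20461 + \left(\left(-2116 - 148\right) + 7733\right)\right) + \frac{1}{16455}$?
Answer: $\frac{2771599899601}{16455} \approx 1.6844 \cdot 10^{8}$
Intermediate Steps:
$\left(-14042 + 2807\right) \left(-20461 + \left(\left(-2116 - 148\right) + 7733\right)\right) + \frac{1}{16455} = - 11235 \left(-20461 + \left(-2264 + 7733\right)\right) + \frac{1}{16455} = - 11235 \left(-20461 + 5469\right) + \frac{1}{16455} = \left(-11235\right) \left(-14992\right) + \frac{1}{16455} = 168435120 + \frac{1}{16455} = \frac{2771599899601}{16455}$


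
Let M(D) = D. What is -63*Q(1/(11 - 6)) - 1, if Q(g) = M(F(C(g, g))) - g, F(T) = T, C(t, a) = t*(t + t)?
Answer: 164/25 ≈ 6.5600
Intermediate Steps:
C(t, a) = 2*t**2 (C(t, a) = t*(2*t) = 2*t**2)
Q(g) = -g + 2*g**2 (Q(g) = 2*g**2 - g = -g + 2*g**2)
-63*Q(1/(11 - 6)) - 1 = -63*(-1 + 2/(11 - 6))/(11 - 6) - 1 = -63*(-1 + 2/5)/5 - 1 = -63*(-3)/(5*5) - 1 = -63*(-3/25) - 1 = 189/25 - 1 = 164/25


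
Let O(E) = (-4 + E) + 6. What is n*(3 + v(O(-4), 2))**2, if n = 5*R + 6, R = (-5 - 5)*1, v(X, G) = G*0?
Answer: -396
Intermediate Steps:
O(E) = 2 + E
v(X, G) = 0
R = -10 (R = -10*1 = -10)
n = -44 (n = 5*(-10) + 6 = -50 + 6 = -44)
n*(3 + v(O(-4), 2))**2 = -44*(3 + 0)**2 = -44*3**2 = -44*9 = -396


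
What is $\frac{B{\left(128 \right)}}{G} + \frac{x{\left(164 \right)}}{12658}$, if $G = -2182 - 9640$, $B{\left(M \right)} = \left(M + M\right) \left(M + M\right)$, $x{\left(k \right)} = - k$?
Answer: $- \frac{207873374}{37410719} \approx -5.5565$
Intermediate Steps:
$B{\left(M \right)} = 4 M^{2}$ ($B{\left(M \right)} = 2 M 2 M = 4 M^{2}$)
$G = -11822$ ($G = -2182 - 9640 = -11822$)
$\frac{B{\left(128 \right)}}{G} + \frac{x{\left(164 \right)}}{12658} = \frac{4 \cdot 128^{2}}{-11822} + \frac{\left(-1\right) 164}{12658} = 4 \cdot 16384 \left(- \frac{1}{11822}\right) - \frac{82}{6329} = 65536 \left(- \frac{1}{11822}\right) - \frac{82}{6329} = - \frac{32768}{5911} - \frac{82}{6329} = - \frac{207873374}{37410719}$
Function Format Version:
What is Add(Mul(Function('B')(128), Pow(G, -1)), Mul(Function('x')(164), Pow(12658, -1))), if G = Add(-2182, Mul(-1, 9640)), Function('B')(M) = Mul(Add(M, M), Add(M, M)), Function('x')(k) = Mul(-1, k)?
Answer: Rational(-207873374, 37410719) ≈ -5.5565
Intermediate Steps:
Function('B')(M) = Mul(4, Pow(M, 2)) (Function('B')(M) = Mul(Mul(2, M), Mul(2, M)) = Mul(4, Pow(M, 2)))
G = -11822 (G = Add(-2182, -9640) = -11822)
Add(Mul(Function('B')(128), Pow(G, -1)), Mul(Function('x')(164), Pow(12658, -1))) = Add(Mul(Mul(4, Pow(128, 2)), Pow(-11822, -1)), Mul(Mul(-1, 164), Pow(12658, -1))) = Add(Mul(Mul(4, 16384), Rational(-1, 11822)), Mul(-164, Rational(1, 12658))) = Add(Mul(65536, Rational(-1, 11822)), Rational(-82, 6329)) = Add(Rational(-32768, 5911), Rational(-82, 6329)) = Rational(-207873374, 37410719)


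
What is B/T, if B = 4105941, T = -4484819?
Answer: -4105941/4484819 ≈ -0.91552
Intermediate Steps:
B/T = 4105941/(-4484819) = 4105941*(-1/4484819) = -4105941/4484819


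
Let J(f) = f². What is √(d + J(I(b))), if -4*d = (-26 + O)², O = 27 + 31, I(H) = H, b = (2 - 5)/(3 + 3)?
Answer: I*√1023/2 ≈ 15.992*I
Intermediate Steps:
b = -½ (b = -3/6 = -3*⅙ = -½ ≈ -0.50000)
O = 58
d = -256 (d = -(-26 + 58)²/4 = -¼*32² = -¼*1024 = -256)
√(d + J(I(b))) = √(-256 + (-½)²) = √(-256 + ¼) = √(-1023/4) = I*√1023/2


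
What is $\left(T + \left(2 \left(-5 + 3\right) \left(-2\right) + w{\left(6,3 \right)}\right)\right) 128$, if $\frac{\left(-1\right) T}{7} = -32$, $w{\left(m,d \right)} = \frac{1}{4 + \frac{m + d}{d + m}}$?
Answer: $\frac{148608}{5} \approx 29722.0$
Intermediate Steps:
$w{\left(m,d \right)} = \frac{1}{5}$ ($w{\left(m,d \right)} = \frac{1}{4 + \frac{d + m}{d + m}} = \frac{1}{4 + 1} = \frac{1}{5}$)
$T = 224$ ($T = \left(-7\right) \left(-32\right) = 224$)
$\left(T + \left(2 \left(-5 + 3\right) \left(-2\right) + w{\left(6,3 \right)}\right)\right) 128 = \left(224 + \left(2 \left(-5 + 3\right) \left(-2\right) + \frac{1}{5}\right)\right) 128 = \left(224 + \left(2 \left(\left(-2\right) \left(-2\right)\right) + \frac{1}{5}\right)\right) 128 = \left(224 + \left(2 \cdot 4 + \frac{1}{5}\right)\right) 128 = \left(224 + \left(8 + \frac{1}{5}\right)\right) 128 = \left(224 + \frac{41}{5}\right) 128 = \frac{1161}{5} \cdot 128 = \frac{148608}{5}$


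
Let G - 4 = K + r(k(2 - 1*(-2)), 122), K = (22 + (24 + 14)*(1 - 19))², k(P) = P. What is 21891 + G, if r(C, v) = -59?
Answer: 460080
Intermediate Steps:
K = 438244 (K = (22 + 38*(-18))² = (22 - 684)² = (-662)² = 438244)
G = 438189 (G = 4 + (438244 - 59) = 4 + 438185 = 438189)
21891 + G = 21891 + 438189 = 460080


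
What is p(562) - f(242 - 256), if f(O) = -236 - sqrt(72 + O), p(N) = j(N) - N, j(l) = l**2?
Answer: 315518 + sqrt(58) ≈ 3.1553e+5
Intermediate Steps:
p(N) = N**2 - N
p(562) - f(242 - 256) = 562*(-1 + 562) - (-236 - sqrt(72 + (242 - 256))) = 562*561 - (-236 - sqrt(72 - 14)) = 315282 - (-236 - sqrt(58)) = 315282 + (236 + sqrt(58)) = 315518 + sqrt(58)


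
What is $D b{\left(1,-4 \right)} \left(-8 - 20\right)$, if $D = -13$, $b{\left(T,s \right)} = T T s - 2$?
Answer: $-2184$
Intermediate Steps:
$b{\left(T,s \right)} = -2 + s T^{2}$ ($b{\left(T,s \right)} = T^{2} s - 2 = s T^{2} - 2 = -2 + s T^{2}$)
$D b{\left(1,-4 \right)} \left(-8 - 20\right) = - 13 \left(-2 - 4 \cdot 1^{2}\right) \left(-8 - 20\right) = - 13 \left(-2 - 4\right) \left(-8 - 20\right) = - 13 \left(-2 - 4\right) \left(-28\right) = \left(-13\right) \left(-6\right) \left(-28\right) = 78 \left(-28\right) = -2184$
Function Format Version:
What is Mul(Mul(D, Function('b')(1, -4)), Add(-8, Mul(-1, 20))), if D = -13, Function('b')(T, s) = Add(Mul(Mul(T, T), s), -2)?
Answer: -2184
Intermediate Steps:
Function('b')(T, s) = Add(-2, Mul(s, Pow(T, 2))) (Function('b')(T, s) = Add(Mul(Pow(T, 2), s), -2) = Add(Mul(s, Pow(T, 2)), -2) = Add(-2, Mul(s, Pow(T, 2))))
Mul(Mul(D, Function('b')(1, -4)), Add(-8, Mul(-1, 20))) = Mul(Mul(-13, Add(-2, Mul(-4, Pow(1, 2)))), Add(-8, Mul(-1, 20))) = Mul(Mul(-13, Add(-2, Mul(-4, 1))), Add(-8, -20)) = Mul(Mul(-13, Add(-2, -4)), -28) = Mul(Mul(-13, -6), -28) = Mul(78, -28) = -2184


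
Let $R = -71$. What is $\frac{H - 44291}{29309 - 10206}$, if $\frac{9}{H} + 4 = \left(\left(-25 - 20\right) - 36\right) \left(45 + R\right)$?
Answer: $- \frac{93099673}{40154506} \approx -2.3185$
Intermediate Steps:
$H = \frac{9}{2102}$ ($H = \frac{9}{-4 + \left(\left(-25 - 20\right) - 36\right) \left(45 - 71\right)} = \frac{9}{-4 + \left(-45 - 36\right) \left(-26\right)} = \frac{9}{-4 - -2106} = \frac{9}{-4 + 2106} = \frac{9}{2102} \approx 0.0042816$)
$\frac{H - 44291}{29309 - 10206} = \frac{\frac{9}{2102} - 44291}{29309 - 10206} = - \frac{93099673}{2102 \cdot 19103} = \left(- \frac{93099673}{2102}\right) \frac{1}{19103} = - \frac{93099673}{40154506}$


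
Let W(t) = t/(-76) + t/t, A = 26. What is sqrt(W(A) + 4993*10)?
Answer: sqrt(72099870)/38 ≈ 223.45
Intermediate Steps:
W(t) = 1 - t/76 (W(t) = t*(-1/76) + 1 = -t/76 + 1 = 1 - t/76)
sqrt(W(A) + 4993*10) = sqrt((1 - 1/76*26) + 4993*10) = sqrt((1 - 13/38) + 49930) = sqrt(25/38 + 49930) = sqrt(1897365/38) = sqrt(72099870)/38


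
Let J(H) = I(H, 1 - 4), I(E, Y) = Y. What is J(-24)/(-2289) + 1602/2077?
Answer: 1224403/1584751 ≈ 0.77262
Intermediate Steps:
J(H) = -3 (J(H) = 1 - 4 = -3)
J(-24)/(-2289) + 1602/2077 = -3/(-2289) + 1602/2077 = -3*(-1/2289) + 1602*(1/2077) = 1/763 + 1602/2077 = 1224403/1584751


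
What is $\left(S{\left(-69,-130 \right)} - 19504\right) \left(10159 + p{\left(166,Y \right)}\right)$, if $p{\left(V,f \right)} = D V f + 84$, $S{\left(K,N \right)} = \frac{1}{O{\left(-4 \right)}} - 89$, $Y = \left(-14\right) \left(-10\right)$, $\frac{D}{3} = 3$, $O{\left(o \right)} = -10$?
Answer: $- \frac{42987849193}{10} \approx -4.2988 \cdot 10^{9}$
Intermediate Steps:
$D = 9$ ($D = 3 \cdot 3 = 9$)
$Y = 140$
$S{\left(K,N \right)} = - \frac{891}{10}$ ($S{\left(K,N \right)} = \frac{1}{-10} - 89 = - \frac{1}{10} - 89 = - \frac{891}{10}$)
$p{\left(V,f \right)} = 84 + 9 V f$ ($p{\left(V,f \right)} = 9 V f + 84 = 84 + 9 V f$)
$\left(S{\left(-69,-130 \right)} - 19504\right) \left(10159 + p{\left(166,Y \right)}\right) = \left(- \frac{891}{10} - 19504\right) \left(10159 + \left(84 + 9 \cdot 166 \cdot 140\right)\right) = - \frac{195931 \left(10159 + \left(84 + 209160\right)\right)}{10} = - \frac{195931 \left(10159 + 209244\right)}{10} = \left(- \frac{195931}{10}\right) 219403 = - \frac{42987849193}{10}$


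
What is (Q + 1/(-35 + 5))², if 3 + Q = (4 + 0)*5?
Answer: 259081/900 ≈ 287.87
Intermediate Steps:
Q = 17 (Q = -3 + (4 + 0)*5 = -3 + 4*5 = -3 + 20 = 17)
(Q + 1/(-35 + 5))² = (17 + 1/(-35 + 5))² = (17 + 1/(-30))² = (17 - 1/30)² = (509/30)² = 259081/900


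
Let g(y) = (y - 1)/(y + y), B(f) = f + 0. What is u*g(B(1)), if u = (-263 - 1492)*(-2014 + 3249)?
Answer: 0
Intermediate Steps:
B(f) = f
u = -2167425 (u = -1755*1235 = -2167425)
g(y) = (-1 + y)/(2*y) (g(y) = (-1 + y)/((2*y)) = (-1 + y)*(1/(2*y)) = (-1 + y)/(2*y))
u*g(B(1)) = -2167425*(-1 + 1)/(2*1) = -2167425*0/2 = -2167425*0 = 0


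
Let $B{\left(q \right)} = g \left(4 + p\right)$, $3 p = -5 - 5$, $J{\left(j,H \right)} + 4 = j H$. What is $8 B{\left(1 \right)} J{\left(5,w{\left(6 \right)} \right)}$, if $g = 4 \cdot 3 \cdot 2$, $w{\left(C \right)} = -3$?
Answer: $-2432$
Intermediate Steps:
$g = 24$ ($g = 12 \cdot 2 = 24$)
$J{\left(j,H \right)} = -4 + H j$ ($J{\left(j,H \right)} = -4 + j H = -4 + H j$)
$p = - \frac{10}{3}$ ($p = \frac{-5 - 5}{3} = \frac{1}{3} \left(-10\right) = - \frac{10}{3} \approx -3.3333$)
$B{\left(q \right)} = 16$ ($B{\left(q \right)} = 24 \left(4 - \frac{10}{3}\right) = 24 \cdot \frac{2}{3} = 16$)
$8 B{\left(1 \right)} J{\left(5,w{\left(6 \right)} \right)} = 8 \cdot 16 \left(-4 - 15\right) = 128 \left(-4 - 15\right) = 128 \left(-19\right) = -2432$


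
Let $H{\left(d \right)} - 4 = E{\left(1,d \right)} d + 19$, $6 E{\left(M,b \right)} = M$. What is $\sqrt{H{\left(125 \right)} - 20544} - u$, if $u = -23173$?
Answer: $23173 + \frac{i \sqrt{738006}}{6} \approx 23173.0 + 143.18 i$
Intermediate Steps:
$E{\left(M,b \right)} = \frac{M}{6}$
$H{\left(d \right)} = 23 + \frac{d}{6}$ ($H{\left(d \right)} = 4 + \left(\frac{1}{6} \cdot 1 d + 19\right) = 4 + \left(\frac{d}{6} + 19\right) = 4 + \left(19 + \frac{d}{6}\right) = 23 + \frac{d}{6}$)
$\sqrt{H{\left(125 \right)} - 20544} - u = \sqrt{\left(23 + \frac{1}{6} \cdot 125\right) - 20544} - -23173 = \sqrt{\left(23 + \frac{125}{6}\right) - 20544} + 23173 = \sqrt{\frac{263}{6} - 20544} + 23173 = \sqrt{- \frac{123001}{6}} + 23173 = \frac{i \sqrt{738006}}{6} + 23173 = 23173 + \frac{i \sqrt{738006}}{6}$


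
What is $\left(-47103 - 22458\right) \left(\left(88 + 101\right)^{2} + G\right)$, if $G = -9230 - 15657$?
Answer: $-753623874$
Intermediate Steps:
$G = -24887$ ($G = -9230 - 15657 = -24887$)
$\left(-47103 - 22458\right) \left(\left(88 + 101\right)^{2} + G\right) = \left(-47103 - 22458\right) \left(\left(88 + 101\right)^{2} - 24887\right) = - 69561 \left(189^{2} - 24887\right) = - 69561 \left(35721 - 24887\right) = \left(-69561\right) 10834 = -753623874$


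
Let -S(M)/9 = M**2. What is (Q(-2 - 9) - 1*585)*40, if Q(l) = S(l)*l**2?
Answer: -5294160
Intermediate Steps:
S(M) = -9*M**2
Q(l) = -9*l**4 (Q(l) = (-9*l**2)*l**2 = -9*l**4)
(Q(-2 - 9) - 1*585)*40 = (-9*(-2 - 9)**4 - 1*585)*40 = (-9*(-11)**4 - 585)*40 = (-9*14641 - 585)*40 = (-131769 - 585)*40 = -132354*40 = -5294160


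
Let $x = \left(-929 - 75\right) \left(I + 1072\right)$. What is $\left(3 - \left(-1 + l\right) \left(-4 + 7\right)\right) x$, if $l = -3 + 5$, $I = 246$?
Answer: $0$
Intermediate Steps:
$l = 2$
$x = -1323272$ ($x = \left(-929 - 75\right) \left(246 + 1072\right) = \left(-1004\right) 1318 = -1323272$)
$\left(3 - \left(-1 + l\right) \left(-4 + 7\right)\right) x = \left(3 - \left(-1 + 2\right) \left(-4 + 7\right)\right) \left(-1323272\right) = \left(3 - 1 \cdot 3\right) \left(-1323272\right) = \left(3 - 3\right) \left(-1323272\right) = 0 \left(-1323272\right) = 0$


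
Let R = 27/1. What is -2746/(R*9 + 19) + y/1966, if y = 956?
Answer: -1287041/128773 ≈ -9.9946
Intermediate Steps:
R = 27 (R = 27*1 = 27)
-2746/(R*9 + 19) + y/1966 = -2746/(27*9 + 19) + 956/1966 = -2746/(243 + 19) + 956*(1/1966) = -2746/262 + 478/983 = -2746*1/262 + 478/983 = -1373/131 + 478/983 = -1287041/128773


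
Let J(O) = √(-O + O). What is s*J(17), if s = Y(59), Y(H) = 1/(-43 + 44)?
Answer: 0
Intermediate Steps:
Y(H) = 1 (Y(H) = 1/1 = 1)
s = 1
J(O) = 0 (J(O) = √0 = 0)
s*J(17) = 1*0 = 0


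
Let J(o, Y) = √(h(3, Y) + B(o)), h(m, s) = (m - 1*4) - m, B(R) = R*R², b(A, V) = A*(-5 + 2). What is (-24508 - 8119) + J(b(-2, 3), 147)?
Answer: -32627 + 2*√53 ≈ -32612.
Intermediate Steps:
b(A, V) = -3*A (b(A, V) = A*(-3) = -3*A)
B(R) = R³
h(m, s) = -4 (h(m, s) = (m - 4) - m = (-4 + m) - m = -4)
J(o, Y) = √(-4 + o³)
(-24508 - 8119) + J(b(-2, 3), 147) = (-24508 - 8119) + √(-4 + (-3*(-2))³) = -32627 + √(-4 + 6³) = -32627 + √(-4 + 216) = -32627 + √212 = -32627 + 2*√53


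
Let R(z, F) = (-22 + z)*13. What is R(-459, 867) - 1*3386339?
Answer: -3392592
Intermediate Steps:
R(z, F) = -286 + 13*z
R(-459, 867) - 1*3386339 = (-286 + 13*(-459)) - 1*3386339 = (-286 - 5967) - 3386339 = -6253 - 3386339 = -3392592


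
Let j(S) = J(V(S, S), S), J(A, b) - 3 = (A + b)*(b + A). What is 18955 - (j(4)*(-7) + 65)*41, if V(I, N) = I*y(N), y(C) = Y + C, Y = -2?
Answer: 58479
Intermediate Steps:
y(C) = -2 + C
V(I, N) = I*(-2 + N)
J(A, b) = 3 + (A + b)² (J(A, b) = 3 + (A + b)*(b + A) = 3 + (A + b)*(A + b) = 3 + (A + b)²)
j(S) = 3 + (S + S*(-2 + S))² (j(S) = 3 + (S*(-2 + S) + S)² = 3 + (S + S*(-2 + S))²)
18955 - (j(4)*(-7) + 65)*41 = 18955 - ((3 + 4²*(-1 + 4)²)*(-7) + 65)*41 = 18955 - ((3 + 16*3²)*(-7) + 65)*41 = 18955 - ((3 + 16*9)*(-7) + 65)*41 = 18955 - ((3 + 144)*(-7) + 65)*41 = 18955 - (147*(-7) + 65)*41 = 18955 - (-1029 + 65)*41 = 18955 - (-964)*41 = 18955 - 1*(-39524) = 18955 + 39524 = 58479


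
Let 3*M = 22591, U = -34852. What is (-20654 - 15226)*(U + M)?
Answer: 980301400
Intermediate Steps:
M = 22591/3 (M = (1/3)*22591 = 22591/3 ≈ 7530.3)
(-20654 - 15226)*(U + M) = (-20654 - 15226)*(-34852 + 22591/3) = -35880*(-81965/3) = 980301400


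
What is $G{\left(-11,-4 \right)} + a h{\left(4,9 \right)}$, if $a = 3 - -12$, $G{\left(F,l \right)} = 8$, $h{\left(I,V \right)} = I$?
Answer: $68$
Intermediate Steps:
$a = 15$ ($a = 3 + 12 = 15$)
$G{\left(-11,-4 \right)} + a h{\left(4,9 \right)} = 8 + 15 \cdot 4 = 8 + 60 = 68$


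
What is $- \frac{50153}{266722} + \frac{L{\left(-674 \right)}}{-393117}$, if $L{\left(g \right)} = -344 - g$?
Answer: $- \frac{6601338387}{34950984158} \approx -0.18887$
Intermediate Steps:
$- \frac{50153}{266722} + \frac{L{\left(-674 \right)}}{-393117} = - \frac{50153}{266722} + \frac{-344 - -674}{-393117} = \left(-50153\right) \frac{1}{266722} + \left(-344 + 674\right) \left(- \frac{1}{393117}\right) = - \frac{50153}{266722} + 330 \left(- \frac{1}{393117}\right) = - \frac{50153}{266722} - \frac{110}{131039} = - \frac{6601338387}{34950984158}$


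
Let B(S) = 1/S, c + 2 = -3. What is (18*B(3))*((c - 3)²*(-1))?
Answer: -384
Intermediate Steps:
c = -5 (c = -2 - 3 = -5)
(18*B(3))*((c - 3)²*(-1)) = (18/3)*((-5 - 3)²*(-1)) = (18*(⅓))*((-8)²*(-1)) = 6*(64*(-1)) = 6*(-64) = -384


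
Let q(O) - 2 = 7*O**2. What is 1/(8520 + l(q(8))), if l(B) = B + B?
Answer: 1/9420 ≈ 0.00010616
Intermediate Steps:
q(O) = 2 + 7*O**2
l(B) = 2*B
1/(8520 + l(q(8))) = 1/(8520 + 2*(2 + 7*8**2)) = 1/(8520 + 2*(2 + 7*64)) = 1/(8520 + 2*(2 + 448)) = 1/(8520 + 2*450) = 1/(8520 + 900) = 1/9420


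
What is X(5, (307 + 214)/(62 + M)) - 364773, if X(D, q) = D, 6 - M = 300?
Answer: -364768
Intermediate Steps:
M = -294 (M = 6 - 1*300 = 6 - 300 = -294)
X(5, (307 + 214)/(62 + M)) - 364773 = 5 - 364773 = -364768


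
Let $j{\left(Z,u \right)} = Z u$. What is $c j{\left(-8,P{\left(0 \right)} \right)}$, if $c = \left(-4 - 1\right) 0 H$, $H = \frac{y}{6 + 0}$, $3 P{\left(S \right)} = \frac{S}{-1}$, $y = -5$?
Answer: $0$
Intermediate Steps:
$P{\left(S \right)} = - \frac{S}{3}$ ($P{\left(S \right)} = \frac{S \frac{1}{-1}}{3} = \frac{S \left(-1\right)}{3} = \frac{\left(-1\right) S}{3} = - \frac{S}{3}$)
$H = - \frac{5}{6}$ ($H = \frac{1}{6 + 0} \left(-5\right) = \frac{1}{6} \left(-5\right) = - \frac{5}{6} \approx -0.83333$)
$c = 0$ ($c = \left(-4 - 1\right) 0 \left(- \frac{5}{6}\right) = \left(-5\right) 0 = 0$)
$c j{\left(-8,P{\left(0 \right)} \right)} = 0 \left(- 8 \left(\left(- \frac{1}{3}\right) 0\right)\right) = 0 \left(\left(-8\right) 0\right) = 0 \cdot 0 = 0$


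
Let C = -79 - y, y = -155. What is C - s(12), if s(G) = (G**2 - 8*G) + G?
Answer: 16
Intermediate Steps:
s(G) = G**2 - 7*G
C = 76 (C = -79 - 1*(-155) = -79 + 155 = 76)
C - s(12) = 76 - 12*(-7 + 12) = 76 - 12*5 = 76 - 1*60 = 76 - 60 = 16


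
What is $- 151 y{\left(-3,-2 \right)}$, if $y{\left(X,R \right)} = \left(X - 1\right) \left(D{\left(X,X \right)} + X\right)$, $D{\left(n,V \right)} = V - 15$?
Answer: $-12684$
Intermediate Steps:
$D{\left(n,V \right)} = -15 + V$ ($D{\left(n,V \right)} = V - 15 = -15 + V$)
$y{\left(X,R \right)} = \left(-1 + X\right) \left(-15 + 2 X\right)$ ($y{\left(X,R \right)} = \left(X - 1\right) \left(\left(-15 + X\right) + X\right) = \left(-1 + X\right) \left(-15 + 2 X\right)$)
$- 151 y{\left(-3,-2 \right)} = - 151 \left(15 - -51 + 2 \left(-3\right)^{2}\right) = - 151 \left(15 + 51 + 2 \cdot 9\right) = - 151 \left(15 + 51 + 18\right) = \left(-151\right) 84 = -12684$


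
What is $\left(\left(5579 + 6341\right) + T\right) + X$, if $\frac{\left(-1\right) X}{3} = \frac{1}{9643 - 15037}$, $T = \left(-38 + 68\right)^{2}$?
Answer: $\frac{23050361}{1798} \approx 12820.0$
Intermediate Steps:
$T = 900$ ($T = 30^{2} = 900$)
$X = \frac{1}{1798}$ ($X = - \frac{3}{9643 - 15037} = - \frac{3}{-5394} = \left(-3\right) \left(- \frac{1}{5394}\right) = \frac{1}{1798} \approx 0.00055617$)
$\left(\left(5579 + 6341\right) + T\right) + X = \left(\left(5579 + 6341\right) + 900\right) + \frac{1}{1798} = \left(11920 + 900\right) + \frac{1}{1798} = 12820 + \frac{1}{1798} = \frac{23050361}{1798}$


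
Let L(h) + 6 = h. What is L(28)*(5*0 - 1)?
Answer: -22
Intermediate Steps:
L(h) = -6 + h
L(28)*(5*0 - 1) = (-6 + 28)*(5*0 - 1) = 22*(0 - 1) = 22*(-1) = -22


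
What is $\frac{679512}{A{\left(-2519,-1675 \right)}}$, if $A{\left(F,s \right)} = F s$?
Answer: $\frac{679512}{4219325} \approx 0.16105$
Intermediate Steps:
$\frac{679512}{A{\left(-2519,-1675 \right)}} = \frac{679512}{\left(-2519\right) \left(-1675\right)} = \frac{679512}{4219325}$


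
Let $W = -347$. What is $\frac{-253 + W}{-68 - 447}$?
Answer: $\frac{120}{103} \approx 1.165$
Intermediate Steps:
$\frac{-253 + W}{-68 - 447} = \frac{-253 - 347}{-68 - 447} = - \frac{600}{-515} = \left(-600\right) \left(- \frac{1}{515}\right) = \frac{120}{103}$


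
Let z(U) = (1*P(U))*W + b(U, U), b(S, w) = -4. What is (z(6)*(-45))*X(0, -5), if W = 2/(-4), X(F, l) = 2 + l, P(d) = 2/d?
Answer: -1125/2 ≈ -562.50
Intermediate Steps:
W = -1/2 (W = 2*(-1/4) = -1/2 ≈ -0.50000)
z(U) = -4 - 1/U (z(U) = (1*(2/U))*(-1/2) - 4 = (2/U)*(-1/2) - 4 = -1/U - 4 = -4 - 1/U)
(z(6)*(-45))*X(0, -5) = ((-4 - 1/6)*(-45))*(2 - 5) = ((-4 - 1*1/6)*(-45))*(-3) = ((-4 - 1/6)*(-45))*(-3) = -25/6*(-45)*(-3) = (375/2)*(-3) = -1125/2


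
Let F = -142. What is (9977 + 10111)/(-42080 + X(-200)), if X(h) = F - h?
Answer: -10044/21011 ≈ -0.47804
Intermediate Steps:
X(h) = -142 - h
(9977 + 10111)/(-42080 + X(-200)) = (9977 + 10111)/(-42080 + (-142 - 1*(-200))) = 20088/(-42080 + (-142 + 200)) = 20088/(-42080 + 58) = 20088/(-42022) = 20088*(-1/42022) = -10044/21011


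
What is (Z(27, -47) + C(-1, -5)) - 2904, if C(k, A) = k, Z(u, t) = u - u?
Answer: -2905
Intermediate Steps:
Z(u, t) = 0
(Z(27, -47) + C(-1, -5)) - 2904 = (0 - 1) - 2904 = -1 - 2904 = -2905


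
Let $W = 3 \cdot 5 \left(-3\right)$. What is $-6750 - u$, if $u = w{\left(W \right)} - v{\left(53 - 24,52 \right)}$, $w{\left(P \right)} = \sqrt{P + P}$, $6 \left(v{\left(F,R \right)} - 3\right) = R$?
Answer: $- \frac{20215}{3} - 3 i \sqrt{10} \approx -6738.3 - 9.4868 i$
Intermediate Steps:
$v{\left(F,R \right)} = 3 + \frac{R}{6}$
$W = -45$ ($W = 15 \left(-3\right) = -45$)
$w{\left(P \right)} = \sqrt{2} \sqrt{P}$ ($w{\left(P \right)} = \sqrt{2 P} = \sqrt{2} \sqrt{P}$)
$u = - \frac{35}{3} + 3 i \sqrt{10}$ ($u = \sqrt{2} \sqrt{-45} - \left(3 + \frac{1}{6} \cdot 52\right) = \sqrt{2} \cdot 3 i \sqrt{5} - \left(3 + \frac{26}{3}\right) = 3 i \sqrt{10} - \frac{35}{3} = - \frac{35}{3} + 3 i \sqrt{10} \approx -11.667 + 9.4868 i$)
$-6750 - u = -6750 - \left(- \frac{35}{3} + 3 i \sqrt{10}\right) = -6750 + \left(\frac{35}{3} - 3 i \sqrt{10}\right) = - \frac{20215}{3} - 3 i \sqrt{10}$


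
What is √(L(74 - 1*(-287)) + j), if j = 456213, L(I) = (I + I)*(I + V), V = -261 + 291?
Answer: √738515 ≈ 859.37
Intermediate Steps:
V = 30
L(I) = 2*I*(30 + I) (L(I) = (I + I)*(I + 30) = (2*I)*(30 + I) = 2*I*(30 + I))
√(L(74 - 1*(-287)) + j) = √(2*(74 - 1*(-287))*(30 + (74 - 1*(-287))) + 456213) = √(2*(74 + 287)*(30 + (74 + 287)) + 456213) = √(2*361*(30 + 361) + 456213) = √(2*361*391 + 456213) = √(282302 + 456213) = √738515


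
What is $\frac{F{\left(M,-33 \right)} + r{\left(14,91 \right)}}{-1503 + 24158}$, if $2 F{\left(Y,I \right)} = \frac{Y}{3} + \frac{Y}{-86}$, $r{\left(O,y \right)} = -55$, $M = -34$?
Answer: $- \frac{15601}{5844990} \approx -0.0026691$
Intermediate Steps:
$F{\left(Y,I \right)} = \frac{83 Y}{516}$ ($F{\left(Y,I \right)} = \frac{\frac{Y}{3} + \frac{Y}{-86}}{2} = \frac{Y \frac{1}{3} + Y \left(- \frac{1}{86}\right)}{2} = \frac{\frac{Y}{3} - \frac{Y}{86}}{2} = \frac{\frac{83}{258} Y}{2} = \frac{83 Y}{516}$)
$\frac{F{\left(M,-33 \right)} + r{\left(14,91 \right)}}{-1503 + 24158} = \frac{\frac{83}{516} \left(-34\right) - 55}{-1503 + 24158} = \frac{- \frac{1411}{258} - 55}{22655} = \left(- \frac{15601}{258}\right) \frac{1}{22655} = - \frac{15601}{5844990}$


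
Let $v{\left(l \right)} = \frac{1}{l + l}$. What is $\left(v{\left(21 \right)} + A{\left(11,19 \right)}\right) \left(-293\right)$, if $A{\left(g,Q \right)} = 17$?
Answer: $- \frac{209495}{42} \approx -4988.0$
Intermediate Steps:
$v{\left(l \right)} = \frac{1}{2 l}$
$\left(v{\left(21 \right)} + A{\left(11,19 \right)}\right) \left(-293\right) = \left(\frac{1}{2 \cdot 21} + 17\right) \left(-293\right) = \left(\frac{1}{2} \cdot \frac{1}{21} + 17\right) \left(-293\right) = \left(\frac{1}{42} + 17\right) \left(-293\right) = \frac{715}{42} \left(-293\right) = - \frac{209495}{42}$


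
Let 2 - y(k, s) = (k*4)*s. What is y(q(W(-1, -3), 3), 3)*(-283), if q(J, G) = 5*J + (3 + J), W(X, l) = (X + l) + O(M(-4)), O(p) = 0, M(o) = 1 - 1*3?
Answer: -71882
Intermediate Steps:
M(o) = -2 (M(o) = 1 - 3 = -2)
W(X, l) = X + l (W(X, l) = (X + l) + 0 = X + l)
q(J, G) = 3 + 6*J
y(k, s) = 2 - 4*k*s (y(k, s) = 2 - k*4*s = 2 - 4*k*s)
y(q(W(-1, -3), 3), 3)*(-283) = (2 - 4*(3 + 6*(-1 - 3))*3)*(-283) = (2 - 4*(3 + 6*(-4))*3)*(-283) = (2 - 4*(3 - 24)*3)*(-283) = (2 - 4*(-21)*3)*(-283) = (2 + 252)*(-283) = 254*(-283) = -71882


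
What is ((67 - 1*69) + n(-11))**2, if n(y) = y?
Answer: 169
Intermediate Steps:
((67 - 1*69) + n(-11))**2 = ((67 - 1*69) - 11)**2 = ((67 - 69) - 11)**2 = (-2 - 11)**2 = (-13)**2 = 169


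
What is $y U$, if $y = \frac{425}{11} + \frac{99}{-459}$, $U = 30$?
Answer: $\frac{215540}{187} \approx 1152.6$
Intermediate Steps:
$y = \frac{21554}{561}$ ($y = 425 \cdot \frac{1}{11} + 99 \left(- \frac{1}{459}\right) = \frac{425}{11} - \frac{11}{51} = \frac{21554}{561} \approx 38.421$)
$y U = \frac{21554}{561} \cdot 30 = \frac{215540}{187}$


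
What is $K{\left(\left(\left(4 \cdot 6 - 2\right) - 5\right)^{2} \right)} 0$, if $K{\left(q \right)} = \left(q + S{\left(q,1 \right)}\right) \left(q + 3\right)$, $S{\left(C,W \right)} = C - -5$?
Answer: $0$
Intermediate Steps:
$S{\left(C,W \right)} = 5 + C$ ($S{\left(C,W \right)} = C + 5 = 5 + C$)
$K{\left(q \right)} = \left(3 + q\right) \left(5 + 2 q\right)$ ($K{\left(q \right)} = \left(q + \left(5 + q\right)\right) \left(q + 3\right) = \left(5 + 2 q\right) \left(3 + q\right) = \left(3 + q\right) \left(5 + 2 q\right)$)
$K{\left(\left(\left(4 \cdot 6 - 2\right) - 5\right)^{2} \right)} 0 = \left(15 + 2 \left(\left(\left(4 \cdot 6 - 2\right) - 5\right)^{2}\right)^{2} + 11 \left(\left(4 \cdot 6 - 2\right) - 5\right)^{2}\right) 0 = \left(15 + 2 \left(\left(\left(24 - 2\right) - 5\right)^{2}\right)^{2} + 11 \left(\left(24 - 2\right) - 5\right)^{2}\right) 0 = \left(15 + 2 \left(\left(22 - 5\right)^{2}\right)^{2} + 11 \left(22 - 5\right)^{2}\right) 0 = \left(15 + 2 \left(17^{2}\right)^{2} + 11 \cdot 17^{2}\right) 0 = \left(15 + 2 \cdot 289^{2} + 11 \cdot 289\right) 0 = \left(15 + 2 \cdot 83521 + 3179\right) 0 = \left(15 + 167042 + 3179\right) 0 = 170236 \cdot 0 = 0$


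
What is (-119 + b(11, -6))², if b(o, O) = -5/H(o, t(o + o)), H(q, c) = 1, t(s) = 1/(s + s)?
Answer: 15376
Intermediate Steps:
t(s) = 1/(2*s)
b(o, O) = -5 (b(o, O) = -5/1 = -5*1 = -5)
(-119 + b(11, -6))² = (-119 - 5)² = (-124)² = 15376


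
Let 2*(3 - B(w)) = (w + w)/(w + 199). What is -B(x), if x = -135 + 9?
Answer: -345/73 ≈ -4.7260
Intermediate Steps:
x = -126
B(w) = 3 - w/(199 + w) (B(w) = 3 - (w + w)/(2*(w + 199)) = 3 - 2*w/(2*(199 + w)) = 3 - w/(199 + w))
-B(x) = -(597 + 2*(-126))/(199 - 126) = -(597 - 252)/73 = -345/73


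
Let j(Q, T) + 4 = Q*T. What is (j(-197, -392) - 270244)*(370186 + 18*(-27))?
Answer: -71360972800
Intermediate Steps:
j(Q, T) = -4 + Q*T
(j(-197, -392) - 270244)*(370186 + 18*(-27)) = ((-4 - 197*(-392)) - 270244)*(370186 + 18*(-27)) = ((-4 + 77224) - 270244)*(370186 - 486) = (77220 - 270244)*369700 = -193024*369700 = -71360972800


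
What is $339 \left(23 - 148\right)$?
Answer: $-42375$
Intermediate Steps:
$339 \left(23 - 148\right) = 339 \left(-125\right) = -42375$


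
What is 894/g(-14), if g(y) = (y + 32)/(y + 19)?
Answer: 745/3 ≈ 248.33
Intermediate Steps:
g(y) = (32 + y)/(19 + y)
894/g(-14) = 894/(((32 - 14)/(19 - 14))) = 894/((18/5)) = 894/(((⅕)*18)) = 894/(18/5) = 894*(5/18) = 745/3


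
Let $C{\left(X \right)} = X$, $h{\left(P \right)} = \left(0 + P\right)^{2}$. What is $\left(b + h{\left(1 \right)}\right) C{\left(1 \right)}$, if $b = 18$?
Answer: $19$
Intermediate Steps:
$h{\left(P \right)} = P^{2}$
$\left(b + h{\left(1 \right)}\right) C{\left(1 \right)} = \left(18 + 1^{2}\right) 1 = \left(18 + 1\right) 1 = 19 \cdot 1 = 19$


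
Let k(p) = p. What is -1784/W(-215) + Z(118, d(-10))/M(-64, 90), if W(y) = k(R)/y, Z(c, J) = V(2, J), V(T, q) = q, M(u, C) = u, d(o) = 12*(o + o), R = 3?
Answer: 1534285/12 ≈ 1.2786e+5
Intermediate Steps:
d(o) = 24*o (d(o) = 12*(2*o) = 24*o)
Z(c, J) = J
W(y) = 3/y
-1784/W(-215) + Z(118, d(-10))/M(-64, 90) = -1784/(3/(-215)) + (24*(-10))/(-64) = -1784/(3*(-1/215)) - 240*(-1/64) = -1784/(-3/215) + 15/4 = -1784*(-215/3) + 15/4 = 383560/3 + 15/4 = 1534285/12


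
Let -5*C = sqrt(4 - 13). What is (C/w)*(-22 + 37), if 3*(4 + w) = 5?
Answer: 27*I/7 ≈ 3.8571*I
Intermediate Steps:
w = -7/3 (w = -4 + (1/3)*5 = -4 + 5/3 = -7/3 ≈ -2.3333)
C = -3*I/5 (C = -sqrt(4 - 13)/5 = -3*I/5 ≈ -0.6*I)
(C/w)*(-22 + 37) = ((-3*I/5)/(-7/3))*(-22 + 37) = -(-9)*I/35*15 = (9*I/35)*15 = 27*I/7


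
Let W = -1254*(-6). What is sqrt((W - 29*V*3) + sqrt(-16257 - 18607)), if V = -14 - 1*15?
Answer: sqrt(10047 + 4*I*sqrt(2179)) ≈ 100.24 + 0.9314*I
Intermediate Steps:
V = -29 (V = -14 - 15 = -29)
W = 7524
sqrt((W - 29*V*3) + sqrt(-16257 - 18607)) = sqrt((7524 - 29*(-29)*3) + sqrt(-16257 - 18607)) = sqrt((7524 - (-841)*3) + sqrt(-34864)) = sqrt((7524 - 1*(-2523)) + 4*I*sqrt(2179)) = sqrt((7524 + 2523) + 4*I*sqrt(2179)) = sqrt(10047 + 4*I*sqrt(2179))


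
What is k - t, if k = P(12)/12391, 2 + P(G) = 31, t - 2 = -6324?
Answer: 78335931/12391 ≈ 6322.0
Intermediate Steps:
t = -6322 (t = 2 - 6324 = -6322)
P(G) = 29 (P(G) = -2 + 31 = 29)
k = 29/12391 ≈ 0.0023404
k - t = 29/12391 - 1*(-6322) = 29/12391 + 6322 = 78335931/12391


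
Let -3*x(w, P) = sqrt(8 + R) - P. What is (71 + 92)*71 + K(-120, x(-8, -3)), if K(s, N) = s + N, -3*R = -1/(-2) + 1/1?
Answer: 11452 - sqrt(30)/6 ≈ 11451.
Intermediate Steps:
R = -1/2 (R = -(-1/(-2) + 1/1)/3 = -(-1*(-1/2) + 1*1)/3 = -(1/2 + 1)/3 = -1/3*3/2 = -1/2 ≈ -0.50000)
x(w, P) = -sqrt(30)/6 + P/3 (x(w, P) = -(sqrt(8 - 1/2) - P)/3 = -(sqrt(15/2) - P)/3 = -(sqrt(30)/2 - P)/3 = -sqrt(30)/6 + P/3)
K(s, N) = N + s
(71 + 92)*71 + K(-120, x(-8, -3)) = (71 + 92)*71 + ((-sqrt(30)/6 + (1/3)*(-3)) - 120) = 163*71 + ((-sqrt(30)/6 - 1) - 120) = 11573 + ((-1 - sqrt(30)/6) - 120) = 11573 + (-121 - sqrt(30)/6) = 11452 - sqrt(30)/6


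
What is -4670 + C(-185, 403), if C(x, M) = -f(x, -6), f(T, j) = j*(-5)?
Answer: -4700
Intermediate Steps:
f(T, j) = -5*j
C(x, M) = -30 (C(x, M) = -(-5)*(-6) = -1*30 = -30)
-4670 + C(-185, 403) = -4670 - 30 = -4700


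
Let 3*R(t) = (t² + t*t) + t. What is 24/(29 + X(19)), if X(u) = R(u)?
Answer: 2/23 ≈ 0.086957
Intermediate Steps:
R(t) = t/3 + 2*t²/3 (R(t) = ((t² + t*t) + t)/3 = ((t² + t²) + t)/3 = (2*t² + t)/3 = (t + 2*t²)/3 = t/3 + 2*t²/3)
X(u) = u*(1 + 2*u)/3
24/(29 + X(19)) = 24/(29 + (⅓)*19*(1 + 2*19)) = 24/(29 + (⅓)*19*(1 + 38)) = 24/(29 + (⅓)*19*39) = 24/(29 + 247) = 24/276 = (1/276)*24 = 2/23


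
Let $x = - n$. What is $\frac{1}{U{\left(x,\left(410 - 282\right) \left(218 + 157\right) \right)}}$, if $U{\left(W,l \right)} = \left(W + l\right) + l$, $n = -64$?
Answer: $\frac{1}{96064} \approx 1.041 \cdot 10^{-5}$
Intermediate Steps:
$x = 64$ ($x = \left(-1\right) \left(-64\right) = 64$)
$U{\left(W,l \right)} = W + 2 l$
$\frac{1}{U{\left(x,\left(410 - 282\right) \left(218 + 157\right) \right)}} = \frac{1}{64 + 2 \left(410 - 282\right) \left(218 + 157\right)} = \frac{1}{64 + 2 \cdot 128 \cdot 375} = \frac{1}{64 + 2 \cdot 48000} = \frac{1}{64 + 96000} = \frac{1}{96064}$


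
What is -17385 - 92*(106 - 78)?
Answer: -19961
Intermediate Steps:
-17385 - 92*(106 - 78) = -17385 - 92*28 = -17385 - 1*2576 = -17385 - 2576 = -19961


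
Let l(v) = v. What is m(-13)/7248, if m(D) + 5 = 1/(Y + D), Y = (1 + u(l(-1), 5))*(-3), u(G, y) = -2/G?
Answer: -37/53152 ≈ -0.00069612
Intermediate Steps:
Y = -9 (Y = (1 - 2/(-1))*(-3) = (1 - 2*(-1))*(-3) = (1 + 2)*(-3) = 3*(-3) = -9)
m(D) = -5 + 1/(-9 + D)
m(-13)/7248 = ((-46 + 5*(-13))/(9 - 1*(-13)))/7248 = ((-46 - 65)/(9 + 13))*(1/7248) = (-111/22)*(1/7248) = ((1/22)*(-111))*(1/7248) = -111/22*1/7248 = -37/53152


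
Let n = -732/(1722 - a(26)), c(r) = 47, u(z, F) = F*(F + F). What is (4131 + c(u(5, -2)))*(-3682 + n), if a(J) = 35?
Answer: -25954847348/1687 ≈ -1.5385e+7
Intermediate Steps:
u(z, F) = 2*F**2 (u(z, F) = F*(2*F) = 2*F**2)
n = -732/1687 (n = -732/(1722 - 1*35) = -732/(1722 - 35) = -732/1687 ≈ -0.43391)
(4131 + c(u(5, -2)))*(-3682 + n) = (4131 + 47)*(-3682 - 732/1687) = 4178*(-6212266/1687) = -25954847348/1687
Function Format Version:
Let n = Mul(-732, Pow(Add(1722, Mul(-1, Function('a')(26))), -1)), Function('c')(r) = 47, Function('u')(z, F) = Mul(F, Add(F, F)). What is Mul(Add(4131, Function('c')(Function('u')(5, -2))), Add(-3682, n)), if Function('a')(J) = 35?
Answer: Rational(-25954847348, 1687) ≈ -1.5385e+7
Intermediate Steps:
Function('u')(z, F) = Mul(2, Pow(F, 2)) (Function('u')(z, F) = Mul(F, Mul(2, F)) = Mul(2, Pow(F, 2)))
n = Rational(-732, 1687) (n = Mul(-732, Pow(Add(1722, Mul(-1, 35)), -1)) = Mul(-732, Pow(Add(1722, -35), -1)) = Mul(-732, Pow(1687, -1)) = Mul(-732, Rational(1, 1687)) = Rational(-732, 1687) ≈ -0.43391)
Mul(Add(4131, Function('c')(Function('u')(5, -2))), Add(-3682, n)) = Mul(Add(4131, 47), Add(-3682, Rational(-732, 1687))) = Mul(4178, Rational(-6212266, 1687)) = Rational(-25954847348, 1687)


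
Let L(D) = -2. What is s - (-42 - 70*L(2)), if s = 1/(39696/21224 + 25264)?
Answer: -6568972039/67030354 ≈ -98.000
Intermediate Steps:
s = 2653/67030354 (s = 1/(39696*(1/21224) + 25264) = 1/(4962/2653 + 25264) = 1/(67030354/2653) = 2653/67030354 ≈ 3.9579e-5)
s - (-42 - 70*L(2)) = 2653/67030354 - (-42 - 70*(-2)) = 2653/67030354 - (-42 + 140) = 2653/67030354 - 1*98 = 2653/67030354 - 98 = -6568972039/67030354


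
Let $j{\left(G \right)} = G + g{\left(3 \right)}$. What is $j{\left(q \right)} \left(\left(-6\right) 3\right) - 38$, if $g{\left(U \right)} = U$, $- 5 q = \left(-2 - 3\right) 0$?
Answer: $-92$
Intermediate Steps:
$q = 0$ ($q = - \frac{\left(-2 - 3\right) 0}{5} = - \frac{\left(-5\right) 0}{5} = \left(- \frac{1}{5}\right) 0 = 0$)
$j{\left(G \right)} = 3 + G$ ($j{\left(G \right)} = G + 3 = 3 + G$)
$j{\left(q \right)} \left(\left(-6\right) 3\right) - 38 = \left(3 + 0\right) \left(\left(-6\right) 3\right) - 38 = 3 \left(-18\right) - 38 = -54 - 38 = -92$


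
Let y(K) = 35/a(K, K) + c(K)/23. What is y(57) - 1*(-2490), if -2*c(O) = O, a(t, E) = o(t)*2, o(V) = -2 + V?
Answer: 629737/253 ≈ 2489.1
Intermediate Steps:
a(t, E) = -4 + 2*t (a(t, E) = (-2 + t)*2 = -4 + 2*t)
c(O) = -O/2
y(K) = 35/(-4 + 2*K) - K/46 (y(K) = 35/(-4 + 2*K) - K/2/23 = 35/(-4 + 2*K) - K/2*(1/23) = 35/(-4 + 2*K) - K/46)
y(57) - 1*(-2490) = (805 - 1*57*(-2 + 57))/(46*(-2 + 57)) - 1*(-2490) = (1/46)*(805 - 1*57*55)/55 + 2490 = (1/46)*(1/55)*(805 - 3135) + 2490 = (1/46)*(1/55)*(-2330) + 2490 = -233/253 + 2490 = 629737/253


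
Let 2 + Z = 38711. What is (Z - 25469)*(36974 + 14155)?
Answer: 676947960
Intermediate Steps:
Z = 38709 (Z = -2 + 38711 = 38709)
(Z - 25469)*(36974 + 14155) = (38709 - 25469)*(36974 + 14155) = 13240*51129 = 676947960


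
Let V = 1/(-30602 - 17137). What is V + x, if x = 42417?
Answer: 2024945162/47739 ≈ 42417.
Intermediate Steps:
V = -1/47739 (V = 1/(-47739) = -1/47739 ≈ -2.0947e-5)
V + x = -1/47739 + 42417 = 2024945162/47739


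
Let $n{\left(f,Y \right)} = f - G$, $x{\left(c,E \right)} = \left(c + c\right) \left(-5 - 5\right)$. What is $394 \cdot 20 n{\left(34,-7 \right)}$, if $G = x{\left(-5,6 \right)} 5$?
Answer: $-3672080$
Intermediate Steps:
$x{\left(c,E \right)} = - 20 c$ ($x{\left(c,E \right)} = 2 c \left(-10\right) = - 20 c$)
$G = 500$ ($G = \left(-20\right) \left(-5\right) 5 = 100 \cdot 5 = 500$)
$n{\left(f,Y \right)} = -500 + f$ ($n{\left(f,Y \right)} = f - 500 = -500 + f$)
$394 \cdot 20 n{\left(34,-7 \right)} = 394 \cdot 20 \left(-500 + 34\right) = 7880 \left(-466\right) = -3672080$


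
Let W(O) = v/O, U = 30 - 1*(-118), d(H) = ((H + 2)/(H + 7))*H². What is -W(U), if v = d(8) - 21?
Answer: -65/444 ≈ -0.14640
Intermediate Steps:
d(H) = H²*(2 + H)/(7 + H) (d(H) = ((2 + H)/(7 + H))*H² = H²*(2 + H)/(7 + H))
v = 65/3 (v = 8²*(2 + 8)/(7 + 8) - 21 = 64*10/15 - 21 = 64*(1/15)*10 - 21 = 128/3 - 21 = 65/3 ≈ 21.667)
U = 148 (U = 30 + 118 = 148)
W(O) = 65/(3*O)
-W(U) = -65/(3*148) = -1*65/444 = -65/444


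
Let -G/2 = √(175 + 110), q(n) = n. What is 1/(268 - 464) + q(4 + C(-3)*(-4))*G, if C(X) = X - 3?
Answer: -1/196 - 56*√285 ≈ -945.39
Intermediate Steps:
C(X) = -3 + X
G = -2*√285 (G = -2*√(175 + 110) = -2*√285 ≈ -33.764)
1/(268 - 464) + q(4 + C(-3)*(-4))*G = 1/(268 - 464) + (4 + (-3 - 3)*(-4))*(-2*√285) = 1/(-196) + (4 - 6*(-4))*(-2*√285) = -1/196 + (4 + 24)*(-2*√285) = -1/196 + 28*(-2*√285) = -1/196 - 56*√285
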